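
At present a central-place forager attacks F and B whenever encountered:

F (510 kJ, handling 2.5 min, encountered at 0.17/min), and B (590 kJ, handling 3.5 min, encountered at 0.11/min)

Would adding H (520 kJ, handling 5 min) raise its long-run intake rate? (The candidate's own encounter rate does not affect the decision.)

Intake rate on the current diet: R = (0.17×510 + 0.11×590) / (1 + 0.17×2.5 + 0.11×3.5) = 151.6/1.81 = 83.76 kJ/min.
Profitability of H: 520/5 = 104 kJ/min.
Since 104 > R, including H increases the long-run rate.

Yes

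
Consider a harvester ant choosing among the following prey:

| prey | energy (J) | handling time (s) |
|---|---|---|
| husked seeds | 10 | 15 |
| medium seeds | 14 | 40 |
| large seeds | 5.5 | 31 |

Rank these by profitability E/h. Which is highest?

Profitability E/h (J/s): husked seeds = 10/15 = 0.667, medium seeds = 14/40 = 0.35, large seeds = 5.5/31 = 0.177.
Ranked: husked seeds > medium seeds > large seeds.

husked seeds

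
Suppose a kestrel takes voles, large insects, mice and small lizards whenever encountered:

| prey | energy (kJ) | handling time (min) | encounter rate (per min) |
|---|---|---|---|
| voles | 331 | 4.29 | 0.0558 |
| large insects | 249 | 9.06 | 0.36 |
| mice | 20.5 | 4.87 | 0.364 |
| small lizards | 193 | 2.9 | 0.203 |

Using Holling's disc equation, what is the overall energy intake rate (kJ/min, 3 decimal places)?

Energy encountered per unit search time: 0.0558×331 + 0.36×249 + 0.364×20.5 + 0.203×193 = 154.8 kJ/min.
Handling time per unit search time: 0.0558×4.29 + 0.36×9.06 + 0.364×4.87 + 0.203×2.9 = 5.862.
Rate = 154.8/(1 + 5.862) = 22.55 kJ/min.

22.551 kJ/min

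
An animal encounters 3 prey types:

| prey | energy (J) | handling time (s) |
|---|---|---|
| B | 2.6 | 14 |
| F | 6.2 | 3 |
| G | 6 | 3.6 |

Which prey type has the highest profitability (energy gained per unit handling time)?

F

In descending order of E/h:
F: 6.2/3 = 2.07 J/s
G: 6/3.6 = 1.67 J/s
B: 2.6/14 = 0.186 J/s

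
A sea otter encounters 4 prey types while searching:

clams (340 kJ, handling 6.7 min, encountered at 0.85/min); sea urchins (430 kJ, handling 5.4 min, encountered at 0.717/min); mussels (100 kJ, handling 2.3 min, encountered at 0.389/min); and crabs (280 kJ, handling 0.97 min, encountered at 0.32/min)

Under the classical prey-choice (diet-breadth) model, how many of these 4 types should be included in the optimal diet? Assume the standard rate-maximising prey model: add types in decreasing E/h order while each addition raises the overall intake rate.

2

Profitabilities (E/h, kJ/min): crabs 289, sea urchins 79.6, clams 50.7, mussels 43.5. Add prey in this order while the next type's profitability exceeds the intake rate on those already taken.
Rate on top 1: 68.38. sea urchins: 79.6 > 68.38 → include.
Rate on top 2: 76.78. clams: 50.7 < 76.78 → exclude; stop.
Optimal diet: crabs, sea urchins — 2 of 4 types.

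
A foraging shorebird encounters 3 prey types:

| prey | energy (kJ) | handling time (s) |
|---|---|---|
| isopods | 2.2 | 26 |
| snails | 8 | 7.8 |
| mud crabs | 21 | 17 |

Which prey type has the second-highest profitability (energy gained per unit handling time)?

Profitability E/h (kJ/s): isopods = 2.2/26 = 0.0846, snails = 8/7.8 = 1.03, mud crabs = 21/17 = 1.24.
Ranked: mud crabs > snails > isopods.

snails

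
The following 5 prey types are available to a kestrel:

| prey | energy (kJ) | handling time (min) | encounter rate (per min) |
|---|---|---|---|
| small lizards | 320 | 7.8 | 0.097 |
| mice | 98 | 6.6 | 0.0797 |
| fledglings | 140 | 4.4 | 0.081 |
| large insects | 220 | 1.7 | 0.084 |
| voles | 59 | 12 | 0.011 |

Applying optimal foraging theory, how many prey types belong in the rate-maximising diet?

Profitabilities (E/h, kJ/min): large insects 129, small lizards 41, fledglings 31.8, mice 14.8, voles 4.92. Add prey in this order while the next type's profitability exceeds the intake rate on those already taken.
Rate on top 1: 16.17. small lizards: 41 > 16.17 → include.
Rate on top 2: 26.07. fledglings: 31.8 > 26.07 → include.
Rate on top 3: 26.98. mice: 14.8 < 26.98 → exclude; stop.
Optimal diet: large insects, small lizards, fledglings — 3 of 5 types.

3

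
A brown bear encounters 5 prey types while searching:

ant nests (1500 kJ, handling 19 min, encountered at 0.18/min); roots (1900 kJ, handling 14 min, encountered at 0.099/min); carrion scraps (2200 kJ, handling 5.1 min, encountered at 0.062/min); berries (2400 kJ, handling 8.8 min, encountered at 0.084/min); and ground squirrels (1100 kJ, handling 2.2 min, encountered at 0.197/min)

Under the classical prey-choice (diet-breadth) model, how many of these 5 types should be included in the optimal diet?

Rank by E/h (kJ/min): ground squirrels 500, carrion scraps 431, berries 273, roots 136, ant nests 78.9. Include each in turn until the next type's E/h falls below the running intake rate.
Rate on top 1: 151.2. carrion scraps: 431 > 151.2 → include.
Rate on top 2: 201.8. berries: 273 > 201.8 → include.
Rate on top 3: 222.9. roots: 136 < 222.9 → exclude; stop.
Optimal diet: ground squirrels, carrion scraps, berries — 3 of 5 types.

3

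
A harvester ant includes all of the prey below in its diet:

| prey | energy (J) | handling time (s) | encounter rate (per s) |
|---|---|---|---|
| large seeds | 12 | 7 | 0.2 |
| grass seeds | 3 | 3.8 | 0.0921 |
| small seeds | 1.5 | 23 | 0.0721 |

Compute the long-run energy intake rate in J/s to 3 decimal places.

Energy encountered per unit search time: 0.2×12 + 0.0921×3 + 0.0721×1.5 = 2.784 J/s.
Handling time per unit search time: 0.2×7 + 0.0921×3.8 + 0.0721×23 = 3.408.
Rate = 2.784/(1 + 3.408) = 0.6316 J/s.

0.632 J/s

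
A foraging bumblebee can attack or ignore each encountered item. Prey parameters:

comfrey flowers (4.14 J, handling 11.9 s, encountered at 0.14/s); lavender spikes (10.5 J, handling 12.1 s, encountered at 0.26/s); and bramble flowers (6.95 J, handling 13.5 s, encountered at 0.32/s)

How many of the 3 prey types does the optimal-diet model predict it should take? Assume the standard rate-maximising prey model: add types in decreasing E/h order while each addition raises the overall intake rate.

Rank by E/h (J/s): lavender spikes 0.868, bramble flowers 0.515, comfrey flowers 0.348. Include each in turn until the next type's E/h falls below the running intake rate.
Rate on top 1: 0.6585. bramble flowers: 0.515 < 0.6585 → exclude; stop.
Optimal diet: lavender spikes — 1 of 3 types.

1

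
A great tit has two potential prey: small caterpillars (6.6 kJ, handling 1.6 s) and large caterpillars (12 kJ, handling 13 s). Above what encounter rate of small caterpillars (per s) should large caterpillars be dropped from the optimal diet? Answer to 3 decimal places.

0.180 per s

The zero-one rule: include large caterpillars iff E₂/h₂ > λE₁/(1+λh₁). Equality gives the switch point.
λE₁h₂ = E₂ + λE₂h₁ ⇒ λ = E₂/(E₁h₂ − E₂h₁) = 12/(85.8 − 19.2) = 0.1802 per s.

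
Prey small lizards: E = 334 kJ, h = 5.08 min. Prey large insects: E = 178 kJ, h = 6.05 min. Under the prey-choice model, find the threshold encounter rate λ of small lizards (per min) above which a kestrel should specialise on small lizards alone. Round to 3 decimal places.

Drop large insects once their profitability E₂/h₂ falls below the rate achievable on small lizards alone: E₂/h₂ = λE₁/(1 + λh₁).
Solve for λ: λE₁h₂ = E₂(1 + λh₁) → λ(E₁h₂ − E₂h₁) = E₂ → λ = E₂/(E₁h₂ − E₂h₁).
λ = 178/(334×6.05 − 178×5.08) = 178/1116 = 0.1594 per min.

0.159 per min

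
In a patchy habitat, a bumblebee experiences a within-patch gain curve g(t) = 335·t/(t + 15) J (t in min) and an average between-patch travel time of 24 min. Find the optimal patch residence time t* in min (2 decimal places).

18.97 min

Maximise g(t)/(T+t): set derivative to zero → g'(t)(T+t) = g(t).
g'(t) = 335·15/(t + 15)². Setting 335·15/(t+15)² = 335t/[(t+15)(24+t)] gives 15(24+t) = t(t+15), so t² = 15×24 = 360.
t* = √360 = 18.97 min.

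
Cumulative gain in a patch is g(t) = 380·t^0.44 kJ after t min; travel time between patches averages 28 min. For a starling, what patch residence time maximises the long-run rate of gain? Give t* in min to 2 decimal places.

22.00 min

Maximise g(t)/(T+t): set derivative to zero → g'(t)(T+t) = g(t).
g'(t) = 0.44·380·t^-0.56. Setting 0.44·380·t^-0.56 = 380·t^0.44/(28+t) gives 0.44(28+t) = t, so 0.56·t = 0.44×28.
t* = 0.44×28/0.56 = 22 min.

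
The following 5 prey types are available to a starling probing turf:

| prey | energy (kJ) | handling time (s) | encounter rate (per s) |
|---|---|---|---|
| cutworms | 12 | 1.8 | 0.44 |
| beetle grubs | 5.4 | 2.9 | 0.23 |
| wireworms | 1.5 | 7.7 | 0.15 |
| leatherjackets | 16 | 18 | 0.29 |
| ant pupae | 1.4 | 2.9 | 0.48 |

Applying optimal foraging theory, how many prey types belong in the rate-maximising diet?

Rank by E/h (kJ/s): cutworms 6.67, beetle grubs 1.86, leatherjackets 0.889, ant pupae 0.483, wireworms 0.195. Include each in turn until the next type's E/h falls below the running intake rate.
Rate on top 1: 2.946. beetle grubs: 1.86 < 2.946 → exclude; stop.
Optimal diet: cutworms — 1 of 5 types.

1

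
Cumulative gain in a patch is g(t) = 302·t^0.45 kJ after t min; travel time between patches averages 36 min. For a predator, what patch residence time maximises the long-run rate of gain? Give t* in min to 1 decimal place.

Optimal t* satisfies g'(t*) = g(t*)/(T + t*).
g'(t) = 0.45·302·t^-0.55. Setting 0.45·302·t^-0.55 = 302·t^0.45/(36+t) gives 0.45(36+t) = t, so 0.55·t = 0.45×36.
t* = 0.45×36/0.55 = 29.45 min.

29.5 min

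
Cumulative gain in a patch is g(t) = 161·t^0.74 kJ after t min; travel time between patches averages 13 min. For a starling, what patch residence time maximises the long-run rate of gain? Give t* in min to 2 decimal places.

37.00 min

Maximise g(t)/(T+t): set derivative to zero → g'(t)(T+t) = g(t).
g'(t) = 0.74·161·t^-0.26. Setting 0.74·161·t^-0.26 = 161·t^0.74/(13+t) gives 0.74(13+t) = t, so 0.26·t = 0.74×13.
t* = 0.74×13/0.26 = 37 min.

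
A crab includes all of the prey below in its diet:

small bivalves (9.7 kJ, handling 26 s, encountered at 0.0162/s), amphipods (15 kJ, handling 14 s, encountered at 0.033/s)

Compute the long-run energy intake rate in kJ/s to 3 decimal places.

R = Σλ_iE_i / (1 + Σλ_ih_i)
Numerator: 0.0162×9.7 + 0.033×15 = 0.6521
Denominator: 1 + 0.0162×26 + 0.033×14 = 1.883
R = 0.6521/1.883 = 0.3463 kJ/s

0.346 kJ/s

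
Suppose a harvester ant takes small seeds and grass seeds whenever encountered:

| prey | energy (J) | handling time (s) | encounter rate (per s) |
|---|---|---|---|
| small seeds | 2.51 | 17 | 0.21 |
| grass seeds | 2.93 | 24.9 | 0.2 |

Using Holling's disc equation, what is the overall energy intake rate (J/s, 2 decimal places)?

Energy encountered per unit search time: 0.21×2.51 + 0.2×2.93 = 1.113 J/s.
Handling time per unit search time: 0.21×17 + 0.2×24.9 = 8.55.
Rate = 1.113/(1 + 8.55) = 0.1166 J/s.

0.12 J/s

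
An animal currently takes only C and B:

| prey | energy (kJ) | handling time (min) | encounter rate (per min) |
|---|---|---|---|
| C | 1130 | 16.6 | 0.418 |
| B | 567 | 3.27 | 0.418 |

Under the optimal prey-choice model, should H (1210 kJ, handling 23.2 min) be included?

Current rate: (0.418×1130 + 0.418×567)/(1 + 0.418×16.6 + 0.418×3.27) = 76.23 kJ/min.
Profitability of H: 1210/23.2 = 52.16 kJ/min.
52.16 < 76.23, so adding H would lower the average — exclude it.

No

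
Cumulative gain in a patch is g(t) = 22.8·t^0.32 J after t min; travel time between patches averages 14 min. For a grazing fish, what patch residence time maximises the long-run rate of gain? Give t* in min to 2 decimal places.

6.59 min

By the marginal value theorem, leave when the instantaneous gain rate g'(t) equals the habitat-wide average g(t)/(T + t).
g'(t) = 0.32·22.8·t^-0.68. Setting 0.32·22.8·t^-0.68 = 22.8·t^0.32/(14+t) gives 0.32(14+t) = t, so 0.68·t = 0.32×14.
t* = 0.32×14/0.68 = 6.588 min.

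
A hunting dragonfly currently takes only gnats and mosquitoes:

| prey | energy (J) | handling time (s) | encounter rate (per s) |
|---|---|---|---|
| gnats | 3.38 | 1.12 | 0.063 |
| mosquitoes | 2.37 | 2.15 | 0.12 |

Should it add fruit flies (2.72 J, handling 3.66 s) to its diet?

Yes

On gnats and mosquitoes alone, R = ΣλE/(1+Σλh) = 0.4973/1.329 = 0.3743 J/s.
fruit flies: E/h = 2.72/3.66 = 0.7432 J/s.
Since 0.7432 > R, including fruit flies increases the long-run rate.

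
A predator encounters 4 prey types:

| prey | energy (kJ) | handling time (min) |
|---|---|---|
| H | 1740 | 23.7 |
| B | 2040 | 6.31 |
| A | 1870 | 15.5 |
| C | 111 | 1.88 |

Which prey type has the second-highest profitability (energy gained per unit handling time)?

Profitability E/h (kJ/min): H = 1740/23.7 = 73.4, B = 2040/6.31 = 323, A = 1870/15.5 = 121, C = 111/1.88 = 59.
Ranked: B > A > H > C.

A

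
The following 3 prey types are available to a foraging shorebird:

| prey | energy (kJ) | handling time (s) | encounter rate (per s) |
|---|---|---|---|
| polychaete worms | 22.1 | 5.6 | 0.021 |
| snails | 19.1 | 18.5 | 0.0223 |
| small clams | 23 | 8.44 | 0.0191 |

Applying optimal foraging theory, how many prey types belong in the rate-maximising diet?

3

E/h in descending order: polychaete worms 3.95, small clams 2.73, snails 1.03 kJ/s. The optimal diet is the largest prefix of this list for which every included type satisfies E_i/h_i > R on the types above it.
Rate on top 1: 0.4153. small clams: 2.73 > 0.4153 → include.
Rate on top 2: 0.7064. snails: 1.03 > 0.7064 → include.
Optimal diet: polychaete worms, small clams, snails — 3 of 3 types.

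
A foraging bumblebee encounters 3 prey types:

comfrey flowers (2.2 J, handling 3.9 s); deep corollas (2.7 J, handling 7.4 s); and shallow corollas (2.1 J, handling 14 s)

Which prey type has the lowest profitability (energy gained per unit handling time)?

In descending order of E/h:
comfrey flowers: 2.2/3.9 = 0.564 J/s
deep corollas: 2.7/7.4 = 0.365 J/s
shallow corollas: 2.1/14 = 0.15 J/s

shallow corollas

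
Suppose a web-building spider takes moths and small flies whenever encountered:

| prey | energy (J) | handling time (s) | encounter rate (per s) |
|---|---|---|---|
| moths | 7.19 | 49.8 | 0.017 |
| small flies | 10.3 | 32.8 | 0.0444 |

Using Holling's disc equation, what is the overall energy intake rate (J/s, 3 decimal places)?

R = (0.017×7.19 + 0.0444×10.3) / (1 + 0.017×49.8 + 0.0444×32.8) = 0.5796/3.303 = 0.1755 J/s.

0.175 J/s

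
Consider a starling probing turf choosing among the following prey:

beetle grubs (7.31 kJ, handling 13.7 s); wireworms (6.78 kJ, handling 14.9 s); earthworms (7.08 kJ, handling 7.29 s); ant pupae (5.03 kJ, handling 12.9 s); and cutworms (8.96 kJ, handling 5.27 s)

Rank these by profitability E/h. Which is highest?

cutworms

In descending order of E/h:
cutworms: 8.96/5.27 = 1.7 kJ/s
earthworms: 7.08/7.29 = 0.971 kJ/s
beetle grubs: 7.31/13.7 = 0.534 kJ/s
wireworms: 6.78/14.9 = 0.455 kJ/s
ant pupae: 5.03/12.9 = 0.39 kJ/s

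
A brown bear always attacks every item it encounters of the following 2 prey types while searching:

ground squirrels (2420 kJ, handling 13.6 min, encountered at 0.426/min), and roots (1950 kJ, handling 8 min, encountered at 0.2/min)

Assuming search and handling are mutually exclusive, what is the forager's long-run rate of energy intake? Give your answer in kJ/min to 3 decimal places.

R = Σλ_iE_i / (1 + Σλ_ih_i)
Numerator: 0.426×2420 + 0.2×1950 = 1421
Denominator: 1 + 0.426×13.6 + 0.2×8 = 8.394
R = 1421/8.394 = 169.3 kJ/min

169.286 kJ/min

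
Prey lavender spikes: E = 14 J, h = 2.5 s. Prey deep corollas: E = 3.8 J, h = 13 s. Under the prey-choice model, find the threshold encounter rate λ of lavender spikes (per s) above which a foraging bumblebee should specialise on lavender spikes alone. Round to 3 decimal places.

0.022 per s

Drop deep corollas once their profitability E₂/h₂ falls below the rate achievable on lavender spikes alone: E₂/h₂ = λE₁/(1 + λh₁).
Solve for λ: λE₁h₂ = E₂(1 + λh₁) → λ(E₁h₂ − E₂h₁) = E₂ → λ = E₂/(E₁h₂ − E₂h₁).
λ = 3.8/(14×13 − 3.8×2.5) = 3.8/172.5 = 0.02203 per s.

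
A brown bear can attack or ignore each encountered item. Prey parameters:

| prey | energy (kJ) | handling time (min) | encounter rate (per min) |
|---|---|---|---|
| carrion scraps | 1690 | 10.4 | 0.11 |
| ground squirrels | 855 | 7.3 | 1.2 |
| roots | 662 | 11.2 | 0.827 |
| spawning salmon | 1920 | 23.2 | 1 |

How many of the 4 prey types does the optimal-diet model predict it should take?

Profitabilities (E/h, kJ/min): carrion scraps 162, ground squirrels 117, spawning salmon 82.8, roots 59.1. Add prey in this order while the next type's profitability exceeds the intake rate on those already taken.
Rate on top 1: 86.71. ground squirrels: 117 > 86.71 → include.
Rate on top 2: 111.1. spawning salmon: 82.8 < 111.1 → exclude; stop.
Optimal diet: carrion scraps, ground squirrels — 2 of 4 types.

2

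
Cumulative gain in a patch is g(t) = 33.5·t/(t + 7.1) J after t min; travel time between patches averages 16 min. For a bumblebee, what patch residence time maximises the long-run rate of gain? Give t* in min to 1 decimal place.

10.7 min

By the marginal value theorem, leave when the instantaneous gain rate g'(t) equals the habitat-wide average g(t)/(T + t).
g'(t) = 33.5·7.1/(t + 7.1)². Setting 33.5·7.1/(t+7.1)² = 33.5t/[(t+7.1)(16+t)] gives 7.1(16+t) = t(t+7.1), so t² = 7.1×16 = 113.6.
t* = √113.6 = 10.66 min.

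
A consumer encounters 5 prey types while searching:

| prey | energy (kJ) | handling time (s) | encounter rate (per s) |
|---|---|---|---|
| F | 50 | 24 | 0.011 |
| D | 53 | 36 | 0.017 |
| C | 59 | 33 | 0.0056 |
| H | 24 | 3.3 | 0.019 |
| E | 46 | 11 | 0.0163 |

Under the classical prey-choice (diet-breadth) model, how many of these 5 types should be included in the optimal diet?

5

Profitabilities (E/h, kJ/s): H 7.27, E 4.18, F 2.08, C 1.79, D 1.47. Add prey in this order while the next type's profitability exceeds the intake rate on those already taken.
Rate on top 1: 0.4291. E: 4.18 > 0.4291 → include.
Rate on top 2: 0.9709. F: 2.08 > 0.9709 → include.
Rate on top 3: 1.166. C: 1.79 > 1.166 → include.
Rate on top 4: 1.234. D: 1.47 > 1.234 → include.
Optimal diet: H, E, F, C, D — 5 of 5 types.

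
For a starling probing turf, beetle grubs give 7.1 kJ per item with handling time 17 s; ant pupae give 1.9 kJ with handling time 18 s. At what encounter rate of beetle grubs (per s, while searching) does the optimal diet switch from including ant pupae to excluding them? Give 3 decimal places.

The zero-one rule: include ant pupae iff E₂/h₂ > λE₁/(1+λh₁). Equality gives the switch point.
λE₁h₂ = E₂ + λE₂h₁ ⇒ λ = E₂/(E₁h₂ − E₂h₁) = 1.9/(127.8 − 32.3) = 0.0199 per s.

0.020 per s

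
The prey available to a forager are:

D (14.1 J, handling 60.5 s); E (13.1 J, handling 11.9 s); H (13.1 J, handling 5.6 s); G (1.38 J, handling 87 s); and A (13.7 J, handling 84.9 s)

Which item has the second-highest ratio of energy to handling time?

E

Profitability E/h (J/s): D = 14.1/60.5 = 0.233, E = 13.1/11.9 = 1.1, H = 13.1/5.6 = 2.34, G = 1.38/87 = 0.0159, A = 13.7/84.9 = 0.161.
Ranked: H > E > D > A > G.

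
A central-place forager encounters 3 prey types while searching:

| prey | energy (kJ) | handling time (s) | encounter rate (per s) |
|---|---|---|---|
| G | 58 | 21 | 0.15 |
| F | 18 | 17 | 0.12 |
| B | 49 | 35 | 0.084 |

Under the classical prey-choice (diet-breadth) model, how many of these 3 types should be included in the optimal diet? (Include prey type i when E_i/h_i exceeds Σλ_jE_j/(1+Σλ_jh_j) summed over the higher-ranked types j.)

Rank by E/h (kJ/s): G 2.76, B 1.4, F 1.06. Include each in turn until the next type's E/h falls below the running intake rate.
Rate on top 1: 2.096. B: 1.4 < 2.096 → exclude; stop.
Optimal diet: G — 1 of 3 types.

1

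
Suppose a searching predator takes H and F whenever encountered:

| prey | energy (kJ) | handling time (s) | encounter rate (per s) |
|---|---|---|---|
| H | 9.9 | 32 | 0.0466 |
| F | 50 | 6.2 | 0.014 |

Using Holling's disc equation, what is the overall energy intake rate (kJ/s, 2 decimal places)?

R = (0.0466×9.9 + 0.014×50) / (1 + 0.0466×32 + 0.014×6.2) = 1.161/2.578 = 0.4505 kJ/s.

0.45 kJ/s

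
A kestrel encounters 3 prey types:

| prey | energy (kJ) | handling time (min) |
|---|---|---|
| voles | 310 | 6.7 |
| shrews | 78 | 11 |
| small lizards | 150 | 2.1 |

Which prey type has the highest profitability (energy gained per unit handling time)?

Profitability E/h (kJ/min): voles = 310/6.7 = 46.3, shrews = 78/11 = 7.09, small lizards = 150/2.1 = 71.4.
Ranked: small lizards > voles > shrews.

small lizards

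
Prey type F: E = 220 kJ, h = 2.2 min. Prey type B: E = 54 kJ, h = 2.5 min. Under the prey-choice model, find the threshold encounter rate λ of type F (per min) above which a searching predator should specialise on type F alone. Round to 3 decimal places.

The zero-one rule: include type B iff E₂/h₂ > λE₁/(1+λh₁). Equality gives the switch point.
λE₁h₂ = E₂ + λE₂h₁ ⇒ λ = E₂/(E₁h₂ − E₂h₁) = 54/(550 − 118.8) = 0.1252 per min.

0.125 per min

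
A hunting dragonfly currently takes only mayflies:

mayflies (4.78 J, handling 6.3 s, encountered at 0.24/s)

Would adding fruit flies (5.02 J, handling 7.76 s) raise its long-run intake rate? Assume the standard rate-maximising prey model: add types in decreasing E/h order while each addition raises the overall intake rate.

Yes

On mayflies alone, R = ΣλE/(1+Σλh) = 1.147/2.512 = 0.4567 J/s.
fruit flies: E/h = 5.02/7.76 = 0.6469 J/s.
0.6469 > 0.4567, so adding fruit flies raises the average — include it.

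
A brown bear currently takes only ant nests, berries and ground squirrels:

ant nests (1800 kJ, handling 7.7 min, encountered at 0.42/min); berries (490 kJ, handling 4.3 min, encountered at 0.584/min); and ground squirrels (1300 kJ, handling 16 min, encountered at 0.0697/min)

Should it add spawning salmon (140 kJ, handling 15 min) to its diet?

No

Intake rate on the current diet: R = (0.42×1800 + 0.584×490 + 0.0697×1300) / (1 + 0.42×7.7 + 0.584×4.3 + 0.0697×16) = 1133/7.86 = 144.1 kJ/min.
Profitability of spawning salmon: 140/15 = 9.333 kJ/min.
9.333 < 144.1, so adding spawning salmon would lower the average — exclude it.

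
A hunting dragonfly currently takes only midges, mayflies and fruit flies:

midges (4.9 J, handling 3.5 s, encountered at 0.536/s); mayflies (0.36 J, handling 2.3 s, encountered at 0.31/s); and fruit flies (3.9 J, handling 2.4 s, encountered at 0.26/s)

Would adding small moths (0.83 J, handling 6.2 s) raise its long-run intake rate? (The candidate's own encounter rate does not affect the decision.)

No

Intake rate on the current diet: R = (0.536×4.9 + 0.31×0.36 + 0.26×3.9) / (1 + 0.536×3.5 + 0.31×2.3 + 0.26×2.4) = 3.752/4.213 = 0.8906 J/s.
Profitability of small moths: 0.83/6.2 = 0.1339 J/s.
Since 0.1339 < R, time spent handling small moths is better spent searching.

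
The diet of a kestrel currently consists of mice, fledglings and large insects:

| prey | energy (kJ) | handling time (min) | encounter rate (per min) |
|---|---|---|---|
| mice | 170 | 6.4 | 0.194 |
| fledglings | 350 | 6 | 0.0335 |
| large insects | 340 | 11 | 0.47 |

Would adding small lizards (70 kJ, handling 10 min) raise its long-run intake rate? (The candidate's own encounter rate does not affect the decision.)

No

Current rate: (0.194×170 + 0.0335×350 + 0.47×340)/(1 + 0.194×6.4 + 0.0335×6 + 0.47×11) = 26.86 kJ/min.
Profitability of small lizards: 70/10 = 7 kJ/min.
Since 7 < R, time spent handling small lizards is better spent searching.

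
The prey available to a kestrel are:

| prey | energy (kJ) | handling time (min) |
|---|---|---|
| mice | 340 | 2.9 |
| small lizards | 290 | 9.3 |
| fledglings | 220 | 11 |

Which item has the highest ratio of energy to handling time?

In descending order of E/h:
mice: 340/2.9 = 117 kJ/min
small lizards: 290/9.3 = 31.2 kJ/min
fledglings: 220/11 = 20 kJ/min

mice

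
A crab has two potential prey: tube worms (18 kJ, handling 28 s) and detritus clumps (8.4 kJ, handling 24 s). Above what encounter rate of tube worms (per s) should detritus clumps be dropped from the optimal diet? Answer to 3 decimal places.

The zero-one rule: include detritus clumps iff E₂/h₂ > λE₁/(1+λh₁). Equality gives the switch point.
λE₁h₂ = E₂ + λE₂h₁ ⇒ λ = E₂/(E₁h₂ − E₂h₁) = 8.4/(432 − 235.2) = 0.04268 per s.

0.043 per s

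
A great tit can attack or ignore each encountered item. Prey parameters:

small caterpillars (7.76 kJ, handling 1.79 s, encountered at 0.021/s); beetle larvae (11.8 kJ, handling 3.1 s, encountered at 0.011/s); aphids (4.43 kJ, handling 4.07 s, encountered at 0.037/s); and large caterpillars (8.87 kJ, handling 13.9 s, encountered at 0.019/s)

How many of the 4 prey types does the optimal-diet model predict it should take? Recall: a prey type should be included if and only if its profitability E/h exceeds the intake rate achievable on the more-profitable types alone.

4

Profitabilities (E/h, kJ/s): small caterpillars 4.34, beetle larvae 3.81, aphids 1.09, large caterpillars 0.638. Add prey in this order while the next type's profitability exceeds the intake rate on those already taken.
Rate on top 1: 0.1571. beetle larvae: 3.81 > 0.1571 → include.
Rate on top 2: 0.2732. aphids: 1.09 > 0.2732 → include.
Rate on top 3: 0.3736. large caterpillars: 0.638 > 0.3736 → include.
Optimal diet: small caterpillars, beetle larvae, aphids, large caterpillars — 4 of 4 types.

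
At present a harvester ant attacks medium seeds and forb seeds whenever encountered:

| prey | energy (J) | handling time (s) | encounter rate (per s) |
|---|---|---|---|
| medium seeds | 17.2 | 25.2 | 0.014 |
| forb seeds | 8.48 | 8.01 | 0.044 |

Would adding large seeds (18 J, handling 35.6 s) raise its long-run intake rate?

Yes

Intake rate on the current diet: R = (0.014×17.2 + 0.044×8.48) / (1 + 0.014×25.2 + 0.044×8.01) = 0.6139/1.705 = 0.36 J/s.
Profitability of large seeds: 18/35.6 = 0.5056 J/s.
Since 0.5056 > R, including large seeds increases the long-run rate.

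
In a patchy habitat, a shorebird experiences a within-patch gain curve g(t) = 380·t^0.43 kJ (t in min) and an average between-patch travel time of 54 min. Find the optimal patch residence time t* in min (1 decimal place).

40.7 min

Optimal t* satisfies g'(t*) = g(t*)/(T + t*).
g'(t) = 0.43·380·t^-0.57. Setting 0.43·380·t^-0.57 = 380·t^0.43/(54+t) gives 0.43(54+t) = t, so 0.57·t = 0.43×54.
t* = 0.43×54/0.57 = 40.74 min.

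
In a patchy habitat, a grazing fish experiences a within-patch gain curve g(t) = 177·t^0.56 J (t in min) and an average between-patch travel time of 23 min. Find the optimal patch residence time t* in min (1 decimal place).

Maximise g(t)/(T+t): set derivative to zero → g'(t)(T+t) = g(t).
g'(t) = 0.56·177·t^-0.44. Setting 0.56·177·t^-0.44 = 177·t^0.56/(23+t) gives 0.56(23+t) = t, so 0.44·t = 0.56×23.
t* = 0.56×23/0.44 = 29.27 min.

29.3 min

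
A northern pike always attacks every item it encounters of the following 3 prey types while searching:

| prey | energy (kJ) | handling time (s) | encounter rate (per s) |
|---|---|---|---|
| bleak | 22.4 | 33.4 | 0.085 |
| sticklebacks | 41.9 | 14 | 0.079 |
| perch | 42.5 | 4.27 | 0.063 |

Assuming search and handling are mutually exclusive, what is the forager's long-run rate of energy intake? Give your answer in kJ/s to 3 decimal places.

R = (0.085×22.4 + 0.079×41.9 + 0.063×42.5) / (1 + 0.085×33.4 + 0.079×14 + 0.063×4.27) = 7.892/5.214 = 1.514 kJ/s.

1.514 kJ/s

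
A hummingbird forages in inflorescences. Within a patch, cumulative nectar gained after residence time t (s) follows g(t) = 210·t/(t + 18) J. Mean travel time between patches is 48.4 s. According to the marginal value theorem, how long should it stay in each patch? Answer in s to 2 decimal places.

Optimal t* satisfies g'(t*) = g(t*)/(T + t*).
g'(t) = 210·18/(t + 18)². Setting 210·18/(t+18)² = 210t/[(t+18)(48.4+t)] gives 18(48.4+t) = t(t+18), so t² = 18×48.4 = 871.2.
t* = √871.2 = 29.52 s.

29.52 s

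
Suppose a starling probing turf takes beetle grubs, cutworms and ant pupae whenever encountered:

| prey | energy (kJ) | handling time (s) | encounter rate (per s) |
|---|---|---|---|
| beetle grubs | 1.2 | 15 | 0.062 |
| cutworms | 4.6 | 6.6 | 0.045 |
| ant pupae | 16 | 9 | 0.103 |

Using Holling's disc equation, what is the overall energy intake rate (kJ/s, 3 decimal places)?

0.612 kJ/s

Energy encountered per unit search time: 0.062×1.2 + 0.045×4.6 + 0.103×16 = 1.929 kJ/s.
Handling time per unit search time: 0.062×15 + 0.045×6.6 + 0.103×9 = 2.154.
Rate = 1.929/(1 + 2.154) = 0.6117 kJ/s.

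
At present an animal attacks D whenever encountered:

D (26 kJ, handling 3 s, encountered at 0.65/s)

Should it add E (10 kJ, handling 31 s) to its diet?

Current rate: (0.65×26)/(1 + 0.65×3) = 5.729 kJ/s.
E: E/h = 10/31 = 0.3226 kJ/s.
Since 0.3226 < R, time spent handling E is better spent searching.

No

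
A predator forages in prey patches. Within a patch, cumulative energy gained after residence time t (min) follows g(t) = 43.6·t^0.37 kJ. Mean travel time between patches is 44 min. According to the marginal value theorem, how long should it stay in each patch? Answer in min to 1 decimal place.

25.8 min

Optimal t* satisfies g'(t*) = g(t*)/(T + t*).
g'(t) = 0.37·43.6·t^-0.63. Setting 0.37·43.6·t^-0.63 = 43.6·t^0.37/(44+t) gives 0.37(44+t) = t, so 0.63·t = 0.37×44.
t* = 0.37×44/0.63 = 25.84 min.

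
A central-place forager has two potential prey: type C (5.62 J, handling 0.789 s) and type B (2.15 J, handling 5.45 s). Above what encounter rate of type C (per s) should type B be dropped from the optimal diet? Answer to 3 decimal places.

0.074 per s

Drop type B once their profitability E₂/h₂ falls below the rate achievable on type C alone: E₂/h₂ = λE₁/(1 + λh₁).
Solve for λ: λE₁h₂ = E₂(1 + λh₁) → λ(E₁h₂ − E₂h₁) = E₂ → λ = E₂/(E₁h₂ − E₂h₁).
λ = 2.15/(5.62×5.45 − 2.15×0.789) = 2.15/28.93 = 0.07431 per s.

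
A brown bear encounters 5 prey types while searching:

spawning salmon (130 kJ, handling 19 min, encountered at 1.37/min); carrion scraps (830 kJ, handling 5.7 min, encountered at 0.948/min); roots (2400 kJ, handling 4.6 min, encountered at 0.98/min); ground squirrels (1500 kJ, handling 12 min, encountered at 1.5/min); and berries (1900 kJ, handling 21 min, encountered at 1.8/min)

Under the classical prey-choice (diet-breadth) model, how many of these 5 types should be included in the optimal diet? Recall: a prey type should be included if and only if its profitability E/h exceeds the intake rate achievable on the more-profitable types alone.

Rank by E/h (kJ/min): roots 522, carrion scraps 146, ground squirrels 125, berries 90.5, spawning salmon 6.84. Include each in turn until the next type's E/h falls below the running intake rate.
Rate on top 1: 427. carrion scraps: 146 < 427 → exclude; stop.
Optimal diet: roots — 1 of 5 types.

1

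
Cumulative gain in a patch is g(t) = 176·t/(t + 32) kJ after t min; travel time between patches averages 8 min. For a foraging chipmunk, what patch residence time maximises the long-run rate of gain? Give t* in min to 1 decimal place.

16.0 min

Optimal t* satisfies g'(t*) = g(t*)/(T + t*).
g'(t) = 176·32/(t + 32)². Setting 176·32/(t+32)² = 176t/[(t+32)(8+t)] gives 32(8+t) = t(t+32), so t² = 32×8 = 256.
t* = √256 = 16 min.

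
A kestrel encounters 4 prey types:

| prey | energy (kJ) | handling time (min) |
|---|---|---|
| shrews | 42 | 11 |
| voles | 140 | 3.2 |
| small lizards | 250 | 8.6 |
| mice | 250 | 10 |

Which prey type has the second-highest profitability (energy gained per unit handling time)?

Profitability E/h (kJ/min): shrews = 42/11 = 3.82, voles = 140/3.2 = 43.8, small lizards = 250/8.6 = 29.1, mice = 250/10 = 25.
Ranked: voles > small lizards > mice > shrews.

small lizards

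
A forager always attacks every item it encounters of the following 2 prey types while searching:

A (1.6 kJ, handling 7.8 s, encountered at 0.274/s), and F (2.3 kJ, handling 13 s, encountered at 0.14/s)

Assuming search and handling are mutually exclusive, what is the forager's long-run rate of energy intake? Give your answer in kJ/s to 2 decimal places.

0.15 kJ/s

R = (0.274×1.6 + 0.14×2.3) / (1 + 0.274×7.8 + 0.14×13) = 0.7604/4.957 = 0.1534 kJ/s.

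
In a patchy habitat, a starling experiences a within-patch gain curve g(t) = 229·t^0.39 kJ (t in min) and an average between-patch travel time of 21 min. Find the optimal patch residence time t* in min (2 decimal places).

13.43 min

Optimal t* satisfies g'(t*) = g(t*)/(T + t*).
g'(t) = 0.39·229·t^-0.61. Setting 0.39·229·t^-0.61 = 229·t^0.39/(21+t) gives 0.39(21+t) = t, so 0.61·t = 0.39×21.
t* = 0.39×21/0.61 = 13.43 min.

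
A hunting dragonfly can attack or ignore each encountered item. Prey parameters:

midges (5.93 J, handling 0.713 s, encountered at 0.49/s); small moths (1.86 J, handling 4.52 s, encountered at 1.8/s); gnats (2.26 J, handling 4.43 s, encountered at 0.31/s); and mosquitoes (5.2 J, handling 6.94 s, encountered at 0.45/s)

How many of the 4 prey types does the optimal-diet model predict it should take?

1

Profitabilities (E/h, J/s): midges 8.32, mosquitoes 0.749, gnats 0.51, small moths 0.412. Add prey in this order while the next type's profitability exceeds the intake rate on those already taken.
Rate on top 1: 2.153. mosquitoes: 0.749 < 2.153 → exclude; stop.
Optimal diet: midges — 1 of 4 types.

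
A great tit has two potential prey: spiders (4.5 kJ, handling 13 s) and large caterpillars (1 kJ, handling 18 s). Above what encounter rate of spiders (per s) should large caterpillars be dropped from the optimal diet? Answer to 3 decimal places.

0.015 per s

At the threshold, the rate on spiders alone equals the profitability of large caterpillars: λ·4.5/(1 + λ·13) = 1/18 = 0.05556.
Rearranging, λ(4.5 − 0.05556×13) = 0.05556, so λ = 0.05556/3.778 = 0.01471 per s.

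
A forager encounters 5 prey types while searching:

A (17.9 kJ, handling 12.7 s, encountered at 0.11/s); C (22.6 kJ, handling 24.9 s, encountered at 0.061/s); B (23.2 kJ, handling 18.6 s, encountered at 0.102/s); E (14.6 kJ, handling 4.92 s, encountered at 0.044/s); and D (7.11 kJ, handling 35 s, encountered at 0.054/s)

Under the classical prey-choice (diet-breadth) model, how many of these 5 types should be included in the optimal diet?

3

Profitabilities (E/h, kJ/s): E 2.97, A 1.41, B 1.25, C 0.908, D 0.203. Add prey in this order while the next type's profitability exceeds the intake rate on those already taken.
Rate on top 1: 0.5281. A: 1.41 > 0.5281 → include.
Rate on top 2: 0.9992. B: 1.25 > 0.9992 → include.
Rate on top 3: 1.104. C: 0.908 < 1.104 → exclude; stop.
Optimal diet: E, A, B — 3 of 5 types.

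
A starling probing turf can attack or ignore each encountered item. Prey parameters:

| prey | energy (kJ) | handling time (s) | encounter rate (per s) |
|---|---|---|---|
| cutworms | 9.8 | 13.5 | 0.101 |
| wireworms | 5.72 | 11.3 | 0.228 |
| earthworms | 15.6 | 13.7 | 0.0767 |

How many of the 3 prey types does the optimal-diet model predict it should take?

2

Rank by E/h (kJ/s): earthworms 1.14, cutworms 0.726, wireworms 0.506. Include each in turn until the next type's E/h falls below the running intake rate.
Rate on top 1: 0.5834. cutworms: 0.726 > 0.5834 → include.
Rate on top 2: 0.6403. wireworms: 0.506 < 0.6403 → exclude; stop.
Optimal diet: earthworms, cutworms — 2 of 3 types.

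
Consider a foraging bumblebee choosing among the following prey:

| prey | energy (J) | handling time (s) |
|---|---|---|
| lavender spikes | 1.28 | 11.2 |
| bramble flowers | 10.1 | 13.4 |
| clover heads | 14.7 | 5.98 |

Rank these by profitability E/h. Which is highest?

clover heads

Profitability E/h (J/s): lavender spikes = 1.28/11.2 = 0.114, bramble flowers = 10.1/13.4 = 0.754, clover heads = 14.7/5.98 = 2.46.
Ranked: clover heads > bramble flowers > lavender spikes.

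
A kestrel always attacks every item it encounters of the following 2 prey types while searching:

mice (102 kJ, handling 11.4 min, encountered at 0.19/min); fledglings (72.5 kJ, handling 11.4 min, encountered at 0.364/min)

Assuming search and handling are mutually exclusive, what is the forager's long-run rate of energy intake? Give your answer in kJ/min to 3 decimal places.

Energy encountered per unit search time: 0.19×102 + 0.364×72.5 = 45.77 kJ/min.
Handling time per unit search time: 0.19×11.4 + 0.364×11.4 = 6.316.
Rate = 45.77/(1 + 6.316) = 6.256 kJ/min.

6.256 kJ/min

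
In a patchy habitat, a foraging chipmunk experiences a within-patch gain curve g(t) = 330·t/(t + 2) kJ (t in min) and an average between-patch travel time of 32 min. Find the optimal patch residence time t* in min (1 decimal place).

8.0 min

Maximise g(t)/(T+t): set derivative to zero → g'(t)(T+t) = g(t).
g'(t) = 330·2/(t + 2)². Setting 330·2/(t+2)² = 330t/[(t+2)(32+t)] gives 2(32+t) = t(t+2), so t² = 2×32 = 64.
t* = √64 = 8 min.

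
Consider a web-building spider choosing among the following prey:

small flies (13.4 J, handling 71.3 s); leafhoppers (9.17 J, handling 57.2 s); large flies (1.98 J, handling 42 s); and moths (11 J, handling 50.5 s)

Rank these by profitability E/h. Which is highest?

Profitability E/h (J/s): small flies = 13.4/71.3 = 0.188, leafhoppers = 9.17/57.2 = 0.16, large flies = 1.98/42 = 0.0471, moths = 11/50.5 = 0.218.
Ranked: moths > small flies > leafhoppers > large flies.

moths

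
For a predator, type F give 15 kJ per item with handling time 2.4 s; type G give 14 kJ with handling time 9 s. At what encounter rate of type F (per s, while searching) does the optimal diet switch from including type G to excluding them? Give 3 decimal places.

0.138 per s

Drop type G once their profitability E₂/h₂ falls below the rate achievable on type F alone: E₂/h₂ = λE₁/(1 + λh₁).
Solve for λ: λE₁h₂ = E₂(1 + λh₁) → λ(E₁h₂ − E₂h₁) = E₂ → λ = E₂/(E₁h₂ − E₂h₁).
λ = 14/(15×9 − 14×2.4) = 14/101.4 = 0.1381 per s.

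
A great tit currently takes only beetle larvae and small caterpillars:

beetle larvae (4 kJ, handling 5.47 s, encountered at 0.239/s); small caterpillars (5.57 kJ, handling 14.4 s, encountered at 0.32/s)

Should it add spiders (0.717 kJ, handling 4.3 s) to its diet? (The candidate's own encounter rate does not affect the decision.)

Intake rate on the current diet: R = (0.239×4 + 0.32×5.57) / (1 + 0.239×5.47 + 0.32×14.4) = 2.738/6.915 = 0.396 kJ/s.
spiders: E/h = 0.717/4.3 = 0.1667 kJ/s.
0.1667 < 0.396, so adding spiders would lower the average — exclude it.

No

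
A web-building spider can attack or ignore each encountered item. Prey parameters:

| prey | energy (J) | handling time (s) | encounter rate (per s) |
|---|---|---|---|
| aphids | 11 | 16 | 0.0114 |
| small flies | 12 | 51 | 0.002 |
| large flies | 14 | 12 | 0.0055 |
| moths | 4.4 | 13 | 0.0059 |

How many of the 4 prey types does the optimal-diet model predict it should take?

4

Profitabilities (E/h, J/s): large flies 1.17, aphids 0.688, moths 0.338, small flies 0.235. Add prey in this order while the next type's profitability exceeds the intake rate on those already taken.
Rate on top 1: 0.07223. aphids: 0.688 > 0.07223 → include.
Rate on top 2: 0.1621. moths: 0.338 > 0.1621 → include.
Rate on top 3: 0.1723. small flies: 0.235 > 0.1723 → include.
Optimal diet: large flies, aphids, moths, small flies — 4 of 4 types.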